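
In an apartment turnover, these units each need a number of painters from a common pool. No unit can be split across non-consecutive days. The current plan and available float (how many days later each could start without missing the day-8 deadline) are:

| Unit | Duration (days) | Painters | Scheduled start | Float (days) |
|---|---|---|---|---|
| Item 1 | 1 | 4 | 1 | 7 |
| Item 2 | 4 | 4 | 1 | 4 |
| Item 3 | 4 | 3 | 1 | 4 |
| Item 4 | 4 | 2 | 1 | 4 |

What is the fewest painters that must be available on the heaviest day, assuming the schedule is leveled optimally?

7

Early-start (Item 1@1, Item 2@1, Item 3@1, Item 4@1) gives peak 13: d1:13  d2:9  d3:9  d4:9  d5:0  d6:0  d7:0  d8:0.
Shift Item 2→2, Item 4→5.
Schedule Item 1@1, Item 2@2, Item 3@1, Item 4@5: d1:7  d2:7  d3:7  d4:7  d5:6  d6:2  d7:2  d8:2 — peak 7.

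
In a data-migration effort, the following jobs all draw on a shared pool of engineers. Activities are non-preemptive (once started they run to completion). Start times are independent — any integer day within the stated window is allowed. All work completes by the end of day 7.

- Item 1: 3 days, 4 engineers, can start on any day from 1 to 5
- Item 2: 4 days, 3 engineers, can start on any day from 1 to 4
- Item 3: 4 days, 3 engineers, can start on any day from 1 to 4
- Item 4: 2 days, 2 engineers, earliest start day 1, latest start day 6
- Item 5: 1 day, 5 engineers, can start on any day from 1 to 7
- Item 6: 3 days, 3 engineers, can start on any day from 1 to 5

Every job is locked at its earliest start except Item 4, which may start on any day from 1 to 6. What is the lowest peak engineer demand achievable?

18

Item 4@1: d1:20  d2:15  d3:13  d4:6  d5:0  d6:0  d7:0 → peak 20
Item 4@2: d1:18  d2:15  d3:15  d4:6  d5:0  d6:0  d7:0 → peak 18
Item 4@3: d1:18  d2:13  d3:15  d4:8  d5:0  d6:0  d7:0 → peak 18
Item 4@4: d1:18  d2:13  d3:13  d4:8  d5:2  d6:0  d7:0 → peak 18
Item 4@5: d1:18  d2:13  d3:13  d4:6  d5:2  d6:2  d7:0 → peak 18
Item 4@6: d1:18  d2:13  d3:13  d4:6  d5:0  d6:2  d7:2 → peak 18
Best is Item 4@2, peak 18.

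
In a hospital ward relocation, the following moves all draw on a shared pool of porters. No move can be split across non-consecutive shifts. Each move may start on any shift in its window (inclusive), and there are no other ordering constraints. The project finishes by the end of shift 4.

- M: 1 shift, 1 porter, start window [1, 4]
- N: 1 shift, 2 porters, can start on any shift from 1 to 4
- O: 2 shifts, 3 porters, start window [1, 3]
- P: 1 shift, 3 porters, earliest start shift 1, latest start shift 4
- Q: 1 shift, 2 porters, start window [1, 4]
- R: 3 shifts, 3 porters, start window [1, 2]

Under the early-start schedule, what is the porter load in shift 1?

14

At early start, shift 1 has: M, N, O, P, Q, R.
Demand: 1 + 2 + 3 + 3 + 2 + 3 = 14.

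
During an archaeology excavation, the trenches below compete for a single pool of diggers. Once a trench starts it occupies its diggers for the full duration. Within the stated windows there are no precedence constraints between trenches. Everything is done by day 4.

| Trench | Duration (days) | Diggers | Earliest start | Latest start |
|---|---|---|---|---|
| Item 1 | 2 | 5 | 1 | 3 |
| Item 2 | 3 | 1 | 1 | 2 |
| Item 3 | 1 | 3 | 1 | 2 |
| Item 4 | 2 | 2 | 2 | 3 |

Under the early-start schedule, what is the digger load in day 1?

9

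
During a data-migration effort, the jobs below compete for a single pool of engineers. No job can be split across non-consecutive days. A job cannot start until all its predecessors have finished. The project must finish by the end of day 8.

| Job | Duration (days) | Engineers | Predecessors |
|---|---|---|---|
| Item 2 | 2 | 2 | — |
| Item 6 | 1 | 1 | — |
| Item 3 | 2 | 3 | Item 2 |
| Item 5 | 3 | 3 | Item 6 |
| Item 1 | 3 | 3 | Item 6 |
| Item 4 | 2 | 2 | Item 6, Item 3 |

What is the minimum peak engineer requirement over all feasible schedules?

6

Early-start (Item 2@1, Item 6@1, Item 3@3, Item 5@2, Item 1@2, Item 4@5) gives peak 9: d1:3  d2:8  d3:9  d4:9  d5:2  d6:2  d7:0  d8:0.
Shift Item 1→5.
Schedule Item 2@1, Item 6@1, Item 3@3, Item 5@2, Item 1@5, Item 4@5: d1:3  d2:5  d3:6  d4:6  d5:5  d6:5  d7:3  d8:0 — peak 6.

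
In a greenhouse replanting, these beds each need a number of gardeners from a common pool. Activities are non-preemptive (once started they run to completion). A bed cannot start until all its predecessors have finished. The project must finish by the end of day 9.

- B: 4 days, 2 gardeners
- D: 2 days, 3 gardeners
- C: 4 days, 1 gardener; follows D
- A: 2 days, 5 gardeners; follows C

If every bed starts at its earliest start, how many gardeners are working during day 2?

5

At early start, day 2 has: B, D.
Demand: 2 + 3 = 5.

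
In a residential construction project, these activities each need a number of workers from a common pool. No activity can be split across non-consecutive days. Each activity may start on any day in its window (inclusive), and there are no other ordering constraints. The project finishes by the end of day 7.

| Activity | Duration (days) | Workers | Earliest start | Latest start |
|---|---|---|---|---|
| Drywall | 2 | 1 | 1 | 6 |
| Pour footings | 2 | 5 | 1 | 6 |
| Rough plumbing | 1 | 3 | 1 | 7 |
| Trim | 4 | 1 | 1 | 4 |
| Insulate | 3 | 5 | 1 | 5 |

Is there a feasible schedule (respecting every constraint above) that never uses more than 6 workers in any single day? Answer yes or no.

yes

Schedule Drywall@1, Pour footings@1, Rough plumbing@3, Trim@3, Insulate@4: d1:6  d2:6  d3:4  d4:6  d5:6  d6:6  d7:0 — peak 6 ≤ 6.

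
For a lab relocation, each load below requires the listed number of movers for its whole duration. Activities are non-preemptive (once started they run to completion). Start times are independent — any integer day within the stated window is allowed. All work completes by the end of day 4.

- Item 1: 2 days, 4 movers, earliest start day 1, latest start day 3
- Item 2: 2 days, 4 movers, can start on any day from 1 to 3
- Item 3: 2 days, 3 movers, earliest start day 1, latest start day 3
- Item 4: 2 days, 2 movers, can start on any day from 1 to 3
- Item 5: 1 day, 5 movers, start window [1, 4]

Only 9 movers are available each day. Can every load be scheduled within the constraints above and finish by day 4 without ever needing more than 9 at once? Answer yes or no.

yes

Schedule Item 1@1, Item 2@2, Item 3@3, Item 4@3, Item 5@1: d1:9  d2:8  d3:9  d4:5 — peak 9 ≤ 9.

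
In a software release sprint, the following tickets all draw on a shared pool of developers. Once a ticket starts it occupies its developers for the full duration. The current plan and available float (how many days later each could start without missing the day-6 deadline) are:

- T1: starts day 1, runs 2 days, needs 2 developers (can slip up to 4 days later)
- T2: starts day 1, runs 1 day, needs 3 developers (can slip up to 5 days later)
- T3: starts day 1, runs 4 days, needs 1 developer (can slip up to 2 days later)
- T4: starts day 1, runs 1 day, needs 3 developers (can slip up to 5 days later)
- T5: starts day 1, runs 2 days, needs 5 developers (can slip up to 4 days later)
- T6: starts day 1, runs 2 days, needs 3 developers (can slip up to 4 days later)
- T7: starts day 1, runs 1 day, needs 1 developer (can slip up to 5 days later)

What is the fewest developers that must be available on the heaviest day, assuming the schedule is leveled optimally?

6

Early-start (T1@1, T2@1, T3@1, T4@1, T5@1, T6@1, T7@1) gives peak 18: d1:18  d2:11  d3:1  d4:1  d5:0  d6:0.
Shift T4→2, T5→3, T6→5, T7→5.
Schedule T1@1, T2@1, T3@1, T4@2, T5@3, T6@5, T7@5: d1:6  d2:6  d3:6  d4:6  d5:4  d6:3 — peak 6.
Total developer-days = 31 over 6 days ⇒ peak ≥ ⌈31/6⌉ = 6, so 6 is optimal.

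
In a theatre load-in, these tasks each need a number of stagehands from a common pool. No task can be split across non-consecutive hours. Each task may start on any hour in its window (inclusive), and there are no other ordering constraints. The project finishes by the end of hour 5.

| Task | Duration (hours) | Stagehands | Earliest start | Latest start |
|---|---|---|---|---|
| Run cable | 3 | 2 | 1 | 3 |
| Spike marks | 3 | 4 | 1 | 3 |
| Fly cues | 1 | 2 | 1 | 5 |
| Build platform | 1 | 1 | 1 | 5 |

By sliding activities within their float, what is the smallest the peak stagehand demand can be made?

6

Early-start (Run cable@1, Spike marks@1, Fly cues@1, Build platform@1) gives peak 9: h1:9  h2:6  h3:6  h4:0  h5:0.
Shift Fly cues→4, Build platform→4.
Schedule Run cable@1, Spike marks@1, Fly cues@4, Build platform@4: h1:6  h2:6  h3:6  h4:3  h5:0 — peak 6.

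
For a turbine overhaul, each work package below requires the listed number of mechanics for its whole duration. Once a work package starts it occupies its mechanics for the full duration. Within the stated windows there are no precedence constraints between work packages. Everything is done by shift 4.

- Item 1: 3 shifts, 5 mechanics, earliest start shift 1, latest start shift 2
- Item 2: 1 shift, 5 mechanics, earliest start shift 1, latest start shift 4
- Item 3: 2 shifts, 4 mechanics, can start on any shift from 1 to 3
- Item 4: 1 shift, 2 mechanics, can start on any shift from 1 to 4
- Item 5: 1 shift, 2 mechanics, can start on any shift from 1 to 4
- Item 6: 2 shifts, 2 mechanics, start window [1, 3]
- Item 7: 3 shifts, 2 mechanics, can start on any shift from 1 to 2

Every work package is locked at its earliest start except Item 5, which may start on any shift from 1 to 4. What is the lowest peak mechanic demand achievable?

Item 5@1: s1:22  s2:13  s3:7  s4:0 → peak 22
Item 5@2: s1:20  s2:15  s3:7  s4:0 → peak 20
Item 5@3: s1:20  s2:13  s3:9  s4:0 → peak 20
Item 5@4: s1:20  s2:13  s3:7  s4:2 → peak 20
Best is Item 5@2, peak 20.

20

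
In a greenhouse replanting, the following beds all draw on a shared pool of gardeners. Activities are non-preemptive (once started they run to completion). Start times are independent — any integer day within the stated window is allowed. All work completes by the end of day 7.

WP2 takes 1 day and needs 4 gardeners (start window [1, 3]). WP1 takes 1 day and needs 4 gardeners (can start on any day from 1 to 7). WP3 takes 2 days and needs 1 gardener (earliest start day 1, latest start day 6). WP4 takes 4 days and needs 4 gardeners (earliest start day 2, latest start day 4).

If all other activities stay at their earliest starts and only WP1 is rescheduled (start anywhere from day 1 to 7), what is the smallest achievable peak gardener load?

WP1@1: d1:9  d2:5  d3:4  d4:4  d5:4  d6:0  d7:0 → peak 9
WP1@2: d1:5  d2:9  d3:4  d4:4  d5:4  d6:0  d7:0 → peak 9
WP1@3: d1:5  d2:5  d3:8  d4:4  d5:4  d6:0  d7:0 → peak 8
WP1@4: d1:5  d2:5  d3:4  d4:8  d5:4  d6:0  d7:0 → peak 8
WP1@5: d1:5  d2:5  d3:4  d4:4  d5:8  d6:0  d7:0 → peak 8
WP1@6: d1:5  d2:5  d3:4  d4:4  d5:4  d6:4  d7:0 → peak 5
WP1@7: d1:5  d2:5  d3:4  d4:4  d5:4  d6:0  d7:4 → peak 5
Best is WP1@6, peak 5.

5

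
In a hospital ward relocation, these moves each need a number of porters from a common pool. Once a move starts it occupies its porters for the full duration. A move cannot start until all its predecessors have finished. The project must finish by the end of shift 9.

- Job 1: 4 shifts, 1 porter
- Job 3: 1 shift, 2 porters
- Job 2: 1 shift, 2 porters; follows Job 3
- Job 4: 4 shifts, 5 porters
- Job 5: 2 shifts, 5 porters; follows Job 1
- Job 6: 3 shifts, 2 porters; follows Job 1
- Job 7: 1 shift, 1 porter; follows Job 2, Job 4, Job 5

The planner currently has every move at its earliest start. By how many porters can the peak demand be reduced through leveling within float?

Early-start peak: s1:8  s2:8  s3:6  s4:6  s5:7  s6:7  s7:3  s8:0  s9:0 ⇒ 8.
Leveled (Job 1@1, Job 3@7, Job 2@8, Job 4@1, Job 5@5, Job 6@7, Job 7@9): s1:6  s2:6  s3:6  s4:6  s5:5  s6:5  s7:4  s8:4  s9:3 ⇒ 6.
Reduction 8 − 6 = 2.

2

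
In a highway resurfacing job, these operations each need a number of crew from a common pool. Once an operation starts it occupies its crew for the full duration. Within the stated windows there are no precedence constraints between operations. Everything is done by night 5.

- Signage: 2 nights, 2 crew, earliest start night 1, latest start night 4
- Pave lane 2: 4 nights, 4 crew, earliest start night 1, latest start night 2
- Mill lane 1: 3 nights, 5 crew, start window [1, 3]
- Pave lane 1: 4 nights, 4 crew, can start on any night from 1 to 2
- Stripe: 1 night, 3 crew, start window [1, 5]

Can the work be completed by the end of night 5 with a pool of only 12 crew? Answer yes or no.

The minimum achievable peak is 13; 12 < 13, so no feasible schedule stays within the cap.

no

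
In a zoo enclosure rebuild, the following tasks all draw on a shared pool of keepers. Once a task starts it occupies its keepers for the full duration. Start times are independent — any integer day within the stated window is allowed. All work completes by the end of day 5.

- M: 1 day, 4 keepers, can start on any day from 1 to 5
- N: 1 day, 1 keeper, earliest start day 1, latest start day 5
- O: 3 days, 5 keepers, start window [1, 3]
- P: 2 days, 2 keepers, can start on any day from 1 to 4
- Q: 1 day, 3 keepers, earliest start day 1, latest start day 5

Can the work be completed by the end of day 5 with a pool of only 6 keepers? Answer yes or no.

yes

Schedule M@1, N@2, O@3, P@1, Q@2: d1:6  d2:6  d3:5  d4:5  d5:5 — peak 6 ≤ 6.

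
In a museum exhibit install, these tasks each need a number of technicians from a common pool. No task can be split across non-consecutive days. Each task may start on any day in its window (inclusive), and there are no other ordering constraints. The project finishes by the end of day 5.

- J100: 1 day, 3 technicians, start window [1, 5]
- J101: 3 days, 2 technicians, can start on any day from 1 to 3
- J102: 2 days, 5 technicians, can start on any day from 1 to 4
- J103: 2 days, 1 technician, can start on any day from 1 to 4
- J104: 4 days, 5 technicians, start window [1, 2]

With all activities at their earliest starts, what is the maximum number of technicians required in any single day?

16

Early-start schedule: J100@1, J101@1, J102@1, J103@1, J104@1.
Load per day: day 1: 16, day 2: 13, day 3: 7, day 4: 5, day 5: 0.
Peak is 16.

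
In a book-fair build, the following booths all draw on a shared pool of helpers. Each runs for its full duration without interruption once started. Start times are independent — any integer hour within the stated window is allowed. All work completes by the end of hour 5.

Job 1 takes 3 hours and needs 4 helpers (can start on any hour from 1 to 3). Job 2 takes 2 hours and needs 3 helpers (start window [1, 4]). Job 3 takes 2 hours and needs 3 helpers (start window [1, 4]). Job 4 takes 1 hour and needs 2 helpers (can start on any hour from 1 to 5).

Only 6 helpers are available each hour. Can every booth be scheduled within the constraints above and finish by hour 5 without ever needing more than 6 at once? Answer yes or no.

yes

Schedule Job 1@1, Job 2@4, Job 3@4, Job 4@1: h1:6  h2:4  h3:4  h4:6  h5:6 — peak 6 ≤ 6.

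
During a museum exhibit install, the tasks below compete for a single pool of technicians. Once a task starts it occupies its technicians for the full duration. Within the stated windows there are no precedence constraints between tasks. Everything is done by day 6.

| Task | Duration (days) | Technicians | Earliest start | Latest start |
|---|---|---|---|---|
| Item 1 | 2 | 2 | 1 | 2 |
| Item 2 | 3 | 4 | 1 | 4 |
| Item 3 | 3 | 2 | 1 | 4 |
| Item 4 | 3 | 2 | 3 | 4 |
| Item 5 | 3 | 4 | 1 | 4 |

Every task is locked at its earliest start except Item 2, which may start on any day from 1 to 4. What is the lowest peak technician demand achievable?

Item 2@1: d1:12  d2:12  d3:12  d4:2  d5:2  d6:0 → peak 12
Item 2@2: d1:8  d2:12  d3:12  d4:6  d5:2  d6:0 → peak 12
Item 2@3: d1:8  d2:8  d3:12  d4:6  d5:6  d6:0 → peak 12
Item 2@4: d1:8  d2:8  d3:8  d4:6  d5:6  d6:4 → peak 8
Best is Item 2@4, peak 8.

8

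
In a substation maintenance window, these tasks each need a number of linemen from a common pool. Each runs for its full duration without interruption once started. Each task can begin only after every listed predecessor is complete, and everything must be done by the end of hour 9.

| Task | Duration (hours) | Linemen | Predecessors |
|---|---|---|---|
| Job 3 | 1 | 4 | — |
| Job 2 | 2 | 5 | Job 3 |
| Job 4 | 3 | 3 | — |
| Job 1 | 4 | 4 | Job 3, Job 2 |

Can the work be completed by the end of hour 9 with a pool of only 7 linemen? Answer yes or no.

Schedule Job 3@1, Job 2@2, Job 4@4, Job 1@4: h1:4  h2:5  h3:5  h4:7  h5:7  h6:7  h7:4  h8:0  h9:0 — peak 7 ≤ 7.

yes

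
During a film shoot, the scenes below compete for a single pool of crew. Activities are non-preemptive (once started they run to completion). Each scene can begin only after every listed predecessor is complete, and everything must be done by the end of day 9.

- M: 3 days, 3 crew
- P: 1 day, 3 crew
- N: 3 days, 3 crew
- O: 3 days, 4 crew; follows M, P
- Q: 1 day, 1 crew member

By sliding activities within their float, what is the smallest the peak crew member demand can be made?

6

Early-start (M@1, P@1, N@1, O@4, Q@1) gives peak 10: d1:10  d2:6  d3:6  d4:4  d5:4  d6:4  d7:0  d8:0  d9:0.
Shift N→2, O→5, Q→4.
Schedule M@1, P@1, N@2, O@5, Q@4: d1:6  d2:6  d3:6  d4:4  d5:4  d6:4  d7:4  d8:0  d9:0 — peak 6.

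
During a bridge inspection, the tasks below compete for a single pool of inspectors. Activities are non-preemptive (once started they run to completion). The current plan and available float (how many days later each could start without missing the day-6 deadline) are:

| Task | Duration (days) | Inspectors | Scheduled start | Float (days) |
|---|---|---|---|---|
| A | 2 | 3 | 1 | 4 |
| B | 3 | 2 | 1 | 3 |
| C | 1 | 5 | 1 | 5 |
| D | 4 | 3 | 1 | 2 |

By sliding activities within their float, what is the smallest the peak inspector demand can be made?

Early-start (A@1, B@1, C@1, D@1) gives peak 13: d1:13  d2:8  d3:5  d4:3  d5:0  d6:0.
Shift B→3, C→6.
Schedule A@1, B@3, C@6, D@1: d1:6  d2:6  d3:5  d4:5  d5:2  d6:5 — peak 6.

6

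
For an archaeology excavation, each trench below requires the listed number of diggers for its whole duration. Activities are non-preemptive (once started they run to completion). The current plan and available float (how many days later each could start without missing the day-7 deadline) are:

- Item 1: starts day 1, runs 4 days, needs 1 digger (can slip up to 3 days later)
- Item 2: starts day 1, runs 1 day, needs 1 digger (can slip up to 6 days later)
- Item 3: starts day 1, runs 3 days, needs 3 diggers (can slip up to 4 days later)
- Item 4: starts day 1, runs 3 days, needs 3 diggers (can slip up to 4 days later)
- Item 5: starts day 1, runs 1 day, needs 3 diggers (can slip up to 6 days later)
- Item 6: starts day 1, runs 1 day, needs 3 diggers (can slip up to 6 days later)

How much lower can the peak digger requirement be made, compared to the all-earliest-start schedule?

Early-start peak: d1:14  d2:7  d3:7  d4:1  d5:0  d6:0  d7:0 ⇒ 14.
Leveled (Item 1@1, Item 2@1, Item 3@1, Item 4@4, Item 5@5, Item 6@6): d1:5  d2:4  d3:4  d4:4  d5:6  d6:6  d7:0 ⇒ 6.
Reduction 14 − 6 = 8.

8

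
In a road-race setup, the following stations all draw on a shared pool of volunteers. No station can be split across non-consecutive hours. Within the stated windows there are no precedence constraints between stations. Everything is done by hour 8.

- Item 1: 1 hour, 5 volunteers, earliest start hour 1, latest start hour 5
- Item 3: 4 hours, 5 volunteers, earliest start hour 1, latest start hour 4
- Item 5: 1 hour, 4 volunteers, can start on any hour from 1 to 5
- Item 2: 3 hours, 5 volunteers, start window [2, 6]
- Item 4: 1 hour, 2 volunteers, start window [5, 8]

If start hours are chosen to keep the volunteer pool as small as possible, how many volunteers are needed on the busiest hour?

Early-start (Item 1@1, Item 3@1, Item 5@1, Item 2@2, Item 4@5) gives peak 14: h1:14  h2:10  h3:10  h4:10  h5:2  h6:0  h7:0  h8:0.
Shift Item 3→2, Item 2→6.
Schedule Item 1@1, Item 3@2, Item 5@1, Item 2@6, Item 4@5: h1:9  h2:5  h3:5  h4:5  h5:7  h6:5  h7:5  h8:5 — peak 9.

9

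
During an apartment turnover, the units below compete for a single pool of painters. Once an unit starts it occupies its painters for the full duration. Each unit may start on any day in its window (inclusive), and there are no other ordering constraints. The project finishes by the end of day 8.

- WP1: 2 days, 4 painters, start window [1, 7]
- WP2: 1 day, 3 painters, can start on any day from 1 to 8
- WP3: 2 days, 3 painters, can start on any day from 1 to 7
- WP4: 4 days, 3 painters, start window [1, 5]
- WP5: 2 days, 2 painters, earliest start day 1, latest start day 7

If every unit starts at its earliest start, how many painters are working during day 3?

3

At early start, day 3 has: WP4.
Demand: 3 = 3.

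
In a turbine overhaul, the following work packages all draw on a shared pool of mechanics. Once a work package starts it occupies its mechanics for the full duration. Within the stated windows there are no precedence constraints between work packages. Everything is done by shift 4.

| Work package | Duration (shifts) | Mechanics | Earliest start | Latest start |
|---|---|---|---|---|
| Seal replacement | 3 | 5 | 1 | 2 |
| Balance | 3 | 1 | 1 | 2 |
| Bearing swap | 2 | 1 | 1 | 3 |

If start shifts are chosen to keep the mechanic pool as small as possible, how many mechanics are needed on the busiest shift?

Schedule Seal replacement@1, Balance@1, Bearing swap@1: s1:7  s2:7  s3:6  s4:0 — peak 7.
No arrangement of the 12 feasible schedules does better.

7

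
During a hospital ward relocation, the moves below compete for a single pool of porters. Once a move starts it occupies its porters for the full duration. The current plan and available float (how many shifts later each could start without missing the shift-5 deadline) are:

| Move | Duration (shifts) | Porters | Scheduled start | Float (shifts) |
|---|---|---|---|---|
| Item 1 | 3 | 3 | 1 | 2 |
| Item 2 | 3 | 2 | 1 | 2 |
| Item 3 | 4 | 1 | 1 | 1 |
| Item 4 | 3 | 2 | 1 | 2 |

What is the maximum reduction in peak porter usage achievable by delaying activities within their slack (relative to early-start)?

Early-start peak: s1:8  s2:8  s3:8  s4:1  s5:0 ⇒ 8.
Leveled (Item 1@1, Item 2@1, Item 3@1, Item 4@1): s1:8  s2:8  s3:8  s4:1  s5:0 ⇒ 8.
Reduction 8 − 8 = 0.

0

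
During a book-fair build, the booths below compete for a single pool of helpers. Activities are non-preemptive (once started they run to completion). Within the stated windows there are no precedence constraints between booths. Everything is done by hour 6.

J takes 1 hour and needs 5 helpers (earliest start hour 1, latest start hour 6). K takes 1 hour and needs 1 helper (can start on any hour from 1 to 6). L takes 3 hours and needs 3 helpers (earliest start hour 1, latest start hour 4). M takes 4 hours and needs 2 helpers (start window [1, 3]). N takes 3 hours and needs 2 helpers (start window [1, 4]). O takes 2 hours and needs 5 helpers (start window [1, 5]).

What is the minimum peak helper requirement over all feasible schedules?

7

Early-start (J@1, K@1, L@1, M@1, N@1, O@1) gives peak 18: h1:18  h2:12  h3:7  h4:2  h5:0  h6:0.
Shift L→2, M→2, N→2, O→5.
Schedule J@1, K@1, L@2, M@2, N@2, O@5: h1:6  h2:7  h3:7  h4:7  h5:7  h6:5 — peak 7.
Total helper-hours = 39 over 6 hours ⇒ peak ≥ ⌈39/6⌉ = 7, so 7 is optimal.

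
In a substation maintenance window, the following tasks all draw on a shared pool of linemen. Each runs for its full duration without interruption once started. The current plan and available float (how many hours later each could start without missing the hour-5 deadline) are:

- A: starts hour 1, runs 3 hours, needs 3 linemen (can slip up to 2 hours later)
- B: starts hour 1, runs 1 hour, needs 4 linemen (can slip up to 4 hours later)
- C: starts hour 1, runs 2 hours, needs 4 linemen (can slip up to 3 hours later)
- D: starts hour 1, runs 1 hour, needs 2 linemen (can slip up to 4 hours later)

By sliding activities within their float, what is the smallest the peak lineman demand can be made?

Early-start (A@1, B@1, C@1, D@1) gives peak 13: h1:13  h2:7  h3:3  h4:0  h5:0.
Shift C→2, D→4.
Schedule A@1, B@1, C@2, D@4: h1:7  h2:7  h3:7  h4:2  h5:0 — peak 7.

7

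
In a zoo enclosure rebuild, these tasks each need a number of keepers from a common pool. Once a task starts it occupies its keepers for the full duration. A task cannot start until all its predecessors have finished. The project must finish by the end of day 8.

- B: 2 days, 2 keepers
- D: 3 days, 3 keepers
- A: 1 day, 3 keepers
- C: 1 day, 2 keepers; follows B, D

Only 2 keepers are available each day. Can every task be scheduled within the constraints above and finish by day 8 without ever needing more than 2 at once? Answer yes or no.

Total keeper-days = 18; over 8 days the average is 18/8 > 2, so some day must exceed 2.

no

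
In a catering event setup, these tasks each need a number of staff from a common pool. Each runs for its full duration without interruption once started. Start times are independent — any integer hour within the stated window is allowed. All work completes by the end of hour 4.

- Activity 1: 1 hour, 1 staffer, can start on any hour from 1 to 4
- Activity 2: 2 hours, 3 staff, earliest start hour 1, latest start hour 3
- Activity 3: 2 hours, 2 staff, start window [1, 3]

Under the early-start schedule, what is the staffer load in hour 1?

At early start, hour 1 has: Activity 1, Activity 2, Activity 3.
Demand: 1 + 3 + 2 = 6.

6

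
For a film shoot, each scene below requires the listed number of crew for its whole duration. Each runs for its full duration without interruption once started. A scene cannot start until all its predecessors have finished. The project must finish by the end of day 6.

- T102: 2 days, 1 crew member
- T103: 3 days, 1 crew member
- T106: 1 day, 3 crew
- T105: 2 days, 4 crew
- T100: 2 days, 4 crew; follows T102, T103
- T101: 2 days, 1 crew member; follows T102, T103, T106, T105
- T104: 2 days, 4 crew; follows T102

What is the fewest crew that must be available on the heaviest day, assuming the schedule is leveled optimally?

Early-start (T102@1, T103@1, T106@1, T105@1, T100@4, T101@4, T104@3) gives peak 9: d1:9  d2:6  d3:5  d4:9  d5:5  d6:0.
Shift T106→4, T100→5, T101→5.
Schedule T102@1, T103@1, T106@4, T105@1, T100@5, T101@5, T104@3: d1:6  d2:6  d3:5  d4:7  d5:5  d6:5 — peak 7.

7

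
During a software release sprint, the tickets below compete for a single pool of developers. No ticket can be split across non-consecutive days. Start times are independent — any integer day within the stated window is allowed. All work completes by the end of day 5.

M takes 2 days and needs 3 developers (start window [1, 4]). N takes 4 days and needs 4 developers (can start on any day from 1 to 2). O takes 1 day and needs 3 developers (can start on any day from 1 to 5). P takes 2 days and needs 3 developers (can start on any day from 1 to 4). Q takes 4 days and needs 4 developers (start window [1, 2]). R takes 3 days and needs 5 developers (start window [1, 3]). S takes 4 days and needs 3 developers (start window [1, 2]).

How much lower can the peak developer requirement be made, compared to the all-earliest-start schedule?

8

Early-start peak: d1:25  d2:22  d3:16  d4:11  d5:0 ⇒ 25.
Leveled (M@1, N@1, O@1, P@1, Q@1, R@3, S@2): d1:17  d2:17  d3:16  d4:16  d5:8 ⇒ 17.
Reduction 25 − 17 = 8.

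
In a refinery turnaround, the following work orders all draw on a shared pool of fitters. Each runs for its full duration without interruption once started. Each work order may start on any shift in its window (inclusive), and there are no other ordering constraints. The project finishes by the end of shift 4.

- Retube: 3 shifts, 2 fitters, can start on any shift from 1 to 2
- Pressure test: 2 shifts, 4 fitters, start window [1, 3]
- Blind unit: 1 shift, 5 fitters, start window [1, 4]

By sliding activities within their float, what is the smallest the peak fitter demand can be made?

Early-start (Retube@1, Pressure test@1, Blind unit@1) gives peak 11: s1:11  s2:6  s3:2  s4:0.
Shift Blind unit→4.
Schedule Retube@1, Pressure test@1, Blind unit@4: s1:6  s2:6  s3:2  s4:5 — peak 6.
No arrangement of the 24 feasible schedules does better.

6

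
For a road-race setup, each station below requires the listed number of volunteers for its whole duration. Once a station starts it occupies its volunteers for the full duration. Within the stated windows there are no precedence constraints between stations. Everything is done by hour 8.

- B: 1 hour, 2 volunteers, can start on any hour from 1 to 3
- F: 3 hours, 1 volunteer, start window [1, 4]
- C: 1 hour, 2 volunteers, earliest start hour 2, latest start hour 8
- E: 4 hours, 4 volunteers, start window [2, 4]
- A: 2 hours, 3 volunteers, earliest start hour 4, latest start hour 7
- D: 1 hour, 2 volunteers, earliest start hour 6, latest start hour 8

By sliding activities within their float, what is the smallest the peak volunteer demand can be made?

5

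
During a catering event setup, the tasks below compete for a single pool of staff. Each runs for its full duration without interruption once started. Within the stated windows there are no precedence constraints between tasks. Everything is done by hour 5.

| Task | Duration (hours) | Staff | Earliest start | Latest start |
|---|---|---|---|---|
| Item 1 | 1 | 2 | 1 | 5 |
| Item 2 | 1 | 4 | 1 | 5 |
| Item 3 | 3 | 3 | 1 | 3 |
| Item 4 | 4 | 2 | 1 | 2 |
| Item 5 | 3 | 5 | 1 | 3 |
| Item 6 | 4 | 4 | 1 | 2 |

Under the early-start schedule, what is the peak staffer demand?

Early-start schedule: Item 1@1, Item 2@1, Item 3@1, Item 4@1, Item 5@1, Item 6@1.
Load per hour: hour 1: 20, hour 2: 14, hour 3: 14, hour 4: 6, hour 5: 0.
Peak is 20.

20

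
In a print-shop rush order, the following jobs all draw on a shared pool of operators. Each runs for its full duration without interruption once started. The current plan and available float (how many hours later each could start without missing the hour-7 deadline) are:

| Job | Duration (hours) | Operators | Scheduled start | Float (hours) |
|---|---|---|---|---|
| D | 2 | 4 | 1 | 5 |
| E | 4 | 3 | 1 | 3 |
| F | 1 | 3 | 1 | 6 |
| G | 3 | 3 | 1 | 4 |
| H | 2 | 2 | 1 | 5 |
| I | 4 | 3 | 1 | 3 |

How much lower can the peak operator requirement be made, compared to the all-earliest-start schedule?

Early-start peak: h1:18  h2:15  h3:9  h4:6  h5:0  h6:0  h7:0 ⇒ 18.
Leveled (D@1, E@1, F@3, G@5, H@3, I@4): h1:7  h2:7  h3:8  h4:8  h5:6  h6:6  h7:6 ⇒ 8.
Reduction 18 − 8 = 10.

10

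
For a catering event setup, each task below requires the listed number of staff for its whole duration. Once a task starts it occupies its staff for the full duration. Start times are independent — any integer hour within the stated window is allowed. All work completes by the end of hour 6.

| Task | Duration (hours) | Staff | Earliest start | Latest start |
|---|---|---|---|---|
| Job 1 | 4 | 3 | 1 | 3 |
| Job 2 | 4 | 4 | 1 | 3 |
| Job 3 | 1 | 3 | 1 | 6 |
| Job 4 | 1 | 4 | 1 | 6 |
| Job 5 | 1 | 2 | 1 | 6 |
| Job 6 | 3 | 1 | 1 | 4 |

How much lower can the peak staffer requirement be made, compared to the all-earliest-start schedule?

9

Early-start peak: h1:17  h2:8  h3:8  h4:7  h5:0  h6:0 ⇒ 17.
Leveled (Job 1@1, Job 2@1, Job 3@5, Job 4@5, Job 5@6, Job 6@1): h1:8  h2:8  h3:8  h4:7  h5:7  h6:2 ⇒ 8.
Reduction 17 − 8 = 9.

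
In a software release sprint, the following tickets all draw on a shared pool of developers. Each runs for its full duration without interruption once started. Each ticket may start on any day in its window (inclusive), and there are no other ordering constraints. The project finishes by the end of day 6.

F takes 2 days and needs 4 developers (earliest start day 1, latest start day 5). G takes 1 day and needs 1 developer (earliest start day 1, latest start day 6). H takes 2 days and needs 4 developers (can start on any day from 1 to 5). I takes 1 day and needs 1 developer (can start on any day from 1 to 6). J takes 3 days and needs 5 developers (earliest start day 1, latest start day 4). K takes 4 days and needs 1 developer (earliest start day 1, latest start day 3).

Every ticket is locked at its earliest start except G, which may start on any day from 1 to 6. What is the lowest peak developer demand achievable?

G@1: d1:16  d2:14  d3:6  d4:1  d5:0  d6:0 → peak 16
G@2: d1:15  d2:15  d3:6  d4:1  d5:0  d6:0 → peak 15
G@3: d1:15  d2:14  d3:7  d4:1  d5:0  d6:0 → peak 15
G@4: d1:15  d2:14  d3:6  d4:2  d5:0  d6:0 → peak 15
G@5: d1:15  d2:14  d3:6  d4:1  d5:1  d6:0 → peak 15
G@6: d1:15  d2:14  d3:6  d4:1  d5:0  d6:1 → peak 15
Best is G@2, peak 15.

15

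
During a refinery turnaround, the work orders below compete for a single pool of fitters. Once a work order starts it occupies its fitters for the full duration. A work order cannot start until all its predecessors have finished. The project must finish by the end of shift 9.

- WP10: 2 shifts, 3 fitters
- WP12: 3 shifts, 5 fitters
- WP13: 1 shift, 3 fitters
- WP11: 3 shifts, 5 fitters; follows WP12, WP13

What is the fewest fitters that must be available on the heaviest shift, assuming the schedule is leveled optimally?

5

Early-start (WP10@1, WP12@1, WP13@1, WP11@4) gives peak 11: s1:11  s2:8  s3:5  s4:5  s5:5  s6:5  s7:0  s8:0  s9:0.
Shift WP12→3, WP13→6, WP11→7.
Schedule WP10@1, WP12@3, WP13@6, WP11@7: s1:3  s2:3  s3:5  s4:5  s5:5  s6:3  s7:5  s8:5  s9:5 — peak 5.
Total fitter-shifts = 39 over 9 shifts ⇒ peak ≥ ⌈39/9⌉ = 5, so 5 is optimal.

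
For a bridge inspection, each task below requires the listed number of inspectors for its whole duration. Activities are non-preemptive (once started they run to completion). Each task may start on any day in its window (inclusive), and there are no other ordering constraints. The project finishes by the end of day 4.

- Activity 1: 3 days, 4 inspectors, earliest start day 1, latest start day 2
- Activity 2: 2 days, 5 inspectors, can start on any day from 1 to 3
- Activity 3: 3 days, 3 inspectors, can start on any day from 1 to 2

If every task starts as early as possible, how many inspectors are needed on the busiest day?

12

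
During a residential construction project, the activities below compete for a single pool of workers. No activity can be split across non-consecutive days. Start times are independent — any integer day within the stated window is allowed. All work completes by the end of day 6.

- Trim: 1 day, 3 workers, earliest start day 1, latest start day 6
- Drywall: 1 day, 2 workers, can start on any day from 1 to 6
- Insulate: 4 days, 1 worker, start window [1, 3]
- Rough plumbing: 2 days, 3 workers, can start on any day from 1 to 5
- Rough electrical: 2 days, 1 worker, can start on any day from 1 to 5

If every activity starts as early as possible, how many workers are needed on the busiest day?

Early-start schedule: Trim@1, Drywall@1, Insulate@1, Rough plumbing@1, Rough electrical@1.
Load per day: day 1: 10, day 2: 5, day 3: 1, day 4: 1, day 5: 0, day 6: 0.
Peak is 10.

10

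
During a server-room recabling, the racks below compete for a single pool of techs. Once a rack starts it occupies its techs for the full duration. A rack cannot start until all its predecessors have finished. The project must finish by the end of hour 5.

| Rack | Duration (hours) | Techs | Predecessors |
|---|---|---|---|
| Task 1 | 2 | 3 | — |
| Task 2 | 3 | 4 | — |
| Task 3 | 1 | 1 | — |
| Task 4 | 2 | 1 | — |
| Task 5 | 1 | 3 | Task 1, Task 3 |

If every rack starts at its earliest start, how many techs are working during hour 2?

At early start, hour 2 has: Task 1, Task 2, Task 4.
Demand: 3 + 4 + 1 = 8.

8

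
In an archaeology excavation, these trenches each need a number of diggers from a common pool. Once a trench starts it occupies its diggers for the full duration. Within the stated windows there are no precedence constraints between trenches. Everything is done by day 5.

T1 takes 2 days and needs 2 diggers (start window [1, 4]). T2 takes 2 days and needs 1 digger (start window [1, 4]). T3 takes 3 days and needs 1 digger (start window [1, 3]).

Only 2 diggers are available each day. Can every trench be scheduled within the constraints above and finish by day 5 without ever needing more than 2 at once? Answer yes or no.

yes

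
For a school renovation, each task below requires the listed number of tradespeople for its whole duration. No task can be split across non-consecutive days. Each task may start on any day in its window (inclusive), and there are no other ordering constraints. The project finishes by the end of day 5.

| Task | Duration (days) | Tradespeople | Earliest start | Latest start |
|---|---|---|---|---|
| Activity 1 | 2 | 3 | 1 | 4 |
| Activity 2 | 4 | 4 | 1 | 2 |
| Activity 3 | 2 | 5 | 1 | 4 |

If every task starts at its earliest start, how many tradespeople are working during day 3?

4

At early start, day 3 has: Activity 2.
Demand: 4 = 4.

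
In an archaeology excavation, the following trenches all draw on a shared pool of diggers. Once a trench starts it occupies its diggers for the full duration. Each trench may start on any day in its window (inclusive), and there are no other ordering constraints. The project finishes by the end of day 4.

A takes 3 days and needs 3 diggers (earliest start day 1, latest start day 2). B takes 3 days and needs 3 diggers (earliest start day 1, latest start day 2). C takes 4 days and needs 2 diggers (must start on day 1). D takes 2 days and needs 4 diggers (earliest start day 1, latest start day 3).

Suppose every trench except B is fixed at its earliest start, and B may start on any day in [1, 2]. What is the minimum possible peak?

12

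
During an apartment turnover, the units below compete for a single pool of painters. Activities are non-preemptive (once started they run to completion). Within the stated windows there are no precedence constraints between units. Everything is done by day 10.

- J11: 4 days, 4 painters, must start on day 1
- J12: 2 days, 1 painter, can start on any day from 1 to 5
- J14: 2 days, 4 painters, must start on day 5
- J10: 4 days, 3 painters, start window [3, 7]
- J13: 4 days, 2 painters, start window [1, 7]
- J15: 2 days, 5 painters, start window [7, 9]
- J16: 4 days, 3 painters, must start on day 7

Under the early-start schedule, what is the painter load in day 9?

At early start, day 9 has: J16.
Demand: 3 = 3.

3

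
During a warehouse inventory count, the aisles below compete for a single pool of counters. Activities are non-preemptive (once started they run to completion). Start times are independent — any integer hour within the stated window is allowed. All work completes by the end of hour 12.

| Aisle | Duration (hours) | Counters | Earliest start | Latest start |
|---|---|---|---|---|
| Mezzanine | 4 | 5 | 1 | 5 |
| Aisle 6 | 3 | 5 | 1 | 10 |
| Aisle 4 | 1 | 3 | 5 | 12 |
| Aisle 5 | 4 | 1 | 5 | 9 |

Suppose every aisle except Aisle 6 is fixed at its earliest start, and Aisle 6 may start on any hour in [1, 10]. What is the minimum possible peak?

5

Aisle 6@1: h1:10  h2:10  h3:10  h4:5  h5:4  h6:1  h7:1  h8:1  h9:0  h10:0  h11:0  h12:0 → peak 10
Aisle 6@2: h1:5  h2:10  h3:10  h4:10  h5:4  h6:1  h7:1  h8:1  h9:0  h10:0  h11:0  h12:0 → peak 10
Aisle 6@3: h1:5  h2:5  h3:10  h4:10  h5:9  h6:1  h7:1  h8:1  h9:0  h10:0  h11:0  h12:0 → peak 10
Aisle 6@4: h1:5  h2:5  h3:5  h4:10  h5:9  h6:6  h7:1  h8:1  h9:0  h10:0  h11:0  h12:0 → peak 10
Aisle 6@5: h1:5  h2:5  h3:5  h4:5  h5:9  h6:6  h7:6  h8:1  h9:0  h10:0  h11:0  h12:0 → peak 9
Aisle 6@6: h1:5  h2:5  h3:5  h4:5  h5:4  h6:6  h7:6  h8:6  h9:0  h10:0  h11:0  h12:0 → peak 6
Aisle 6@7: h1:5  h2:5  h3:5  h4:5  h5:4  h6:1  h7:6  h8:6  h9:5  h10:0  h11:0  h12:0 → peak 6
Aisle 6@8: h1:5  h2:5  h3:5  h4:5  h5:4  h6:1  h7:1  h8:6  h9:5  h10:5  h11:0  h12:0 → peak 6
Aisle 6@9: h1:5  h2:5  h3:5  h4:5  h5:4  h6:1  h7:1  h8:1  h9:5  h10:5  h11:5  h12:0 → peak 5
Aisle 6@10: h1:5  h2:5  h3:5  h4:5  h5:4  h6:1  h7:1  h8:1  h9:0  h10:5  h11:5  h12:5 → peak 5
Best is Aisle 6@9, peak 5.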